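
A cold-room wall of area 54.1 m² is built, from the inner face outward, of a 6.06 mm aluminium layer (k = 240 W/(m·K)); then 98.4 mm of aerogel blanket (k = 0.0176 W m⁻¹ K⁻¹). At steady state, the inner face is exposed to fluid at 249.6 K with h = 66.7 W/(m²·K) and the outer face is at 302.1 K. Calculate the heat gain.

Q = 507 W

Series thermal resistances, inner to outer:
  R_conv,in = 1/(hA) = 1/(66.7·54.1) = 2.771×10^-4 K/W
  R_aluminium = L/(kA) = 0.00606/(240·54.1) = 4.667×10^-7 K/W
  R_aerogel blanket = L/(kA) = 0.0984/(0.0176·54.1) = 0.1033 K/W
ΣR = 2.771×10^-4 + 4.667×10^-7 + 0.1033 = 0.1036 K/W
Q = ΔT/ΣR = (249.6 K − 302.1 K)/0.1036 = -507 W
(Negative Q ⇒ heat flows inward; heat gain = 507 W.)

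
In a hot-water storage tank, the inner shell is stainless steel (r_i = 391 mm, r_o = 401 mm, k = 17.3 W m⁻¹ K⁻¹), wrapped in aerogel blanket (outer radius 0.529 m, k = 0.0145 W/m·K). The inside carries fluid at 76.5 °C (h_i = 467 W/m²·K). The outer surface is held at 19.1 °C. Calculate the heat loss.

Treat each layer as a resistance in series:
  R_conv,in = 1/(4πr²h) = 1/(4π·0.391²·467) = 0.001115 K/W
  R_stainless steel = (1/0.391 − 1/0.401)/(4πk) = 0.06378/(4π·17.3) = 2.934×10^-4 K/W
  R_aerogel blanket = (1/0.401 − 1/0.529)/(4πk) = 0.6034/(4π·0.0145) = 3.312 K/W
ΣR = 0.001115 + 2.934×10^-4 + 3.312 = 3.313 K/W
Q = ΔT/ΣR = (76.5 °C − 19.1 °C)/3.313 = 17.3 W

Q = 17.3 W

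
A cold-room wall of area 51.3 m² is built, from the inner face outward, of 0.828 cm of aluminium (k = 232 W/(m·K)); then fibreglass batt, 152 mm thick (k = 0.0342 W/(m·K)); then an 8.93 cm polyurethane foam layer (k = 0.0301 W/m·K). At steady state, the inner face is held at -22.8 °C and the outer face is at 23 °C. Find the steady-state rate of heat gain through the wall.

Treat each layer as a resistance in series:
  R_aluminium = L/(kA) = 0.00828/(232·51.3) = 6.957×10^-7 K/W
  R_fibreglass batt = L/(kA) = 0.152/(0.0342·51.3) = 0.08664 K/W
  R_polyurethane foam = L/(kA) = 0.0893/(0.0301·51.3) = 0.05783 K/W
ΣR = 6.957×10^-7 + 0.08664 + 0.05783 = 0.1445 K/W
Q = ΔT/ΣR = (-22.8 °C − 23 °C)/0.1445 = -317 W
(Negative Q ⇒ heat flows inward; heat gain = 317 W.)

Q = 317 W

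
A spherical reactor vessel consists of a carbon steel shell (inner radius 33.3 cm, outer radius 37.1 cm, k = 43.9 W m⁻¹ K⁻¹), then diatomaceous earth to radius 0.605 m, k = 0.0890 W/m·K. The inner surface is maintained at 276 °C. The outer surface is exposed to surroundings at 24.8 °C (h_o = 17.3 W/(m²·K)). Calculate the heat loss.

Q = 266 W

Treat each layer as a resistance in series:
  R_carbon steel = (1/0.333 − 1/0.371)/(4πk) = 0.3076/(4π·43.9) = 5.576×10^-4 K/W
  R_diatomaceous earth = (1/0.371 − 1/0.605)/(4πk) = 1.043/(4π·0.0890) = 0.9322 K/W
  R_conv,out = 1/(4πr²h) = 1/(4π·0.605²·17.3) = 0.01257 K/W
ΣR = 5.576×10^-4 + 0.9322 + 0.01257 = 0.9453 K/W
Q = ΔT/ΣR = (276 °C − 24.8 °C)/0.9453 = 266 W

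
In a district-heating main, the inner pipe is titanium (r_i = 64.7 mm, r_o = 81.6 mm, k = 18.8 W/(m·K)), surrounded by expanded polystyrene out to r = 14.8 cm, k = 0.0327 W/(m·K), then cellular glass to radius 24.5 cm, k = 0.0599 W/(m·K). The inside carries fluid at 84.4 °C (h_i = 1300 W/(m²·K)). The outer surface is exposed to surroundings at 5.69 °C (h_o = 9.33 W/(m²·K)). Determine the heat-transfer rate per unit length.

Series thermal resistances, inner to outer:
  R'_conv,in = 1/(2πr h) = 1/(2π·0.0647·1300) = 0.001892 m·K/W
  R'_titanium = ln(0.0816/0.0647)/(2πk) = 0.2321/(2π·18.8) = 0.001965 m·K/W
  R'_expanded polystyrene = ln(0.148/0.0816)/(2πk) = 0.5954/(2π·0.0327) = 2.898 m·K/W
  R'_cellular glass = ln(0.245/0.148)/(2πk) = 0.5040/(2π·0.0599) = 1.339 m·K/W
  R'_conv,out = 1/(2πr h) = 1/(2π·0.245·9.33) = 0.06963 m·K/W
ΣR = 0.001892 + 0.001965 + 2.898 + 1.339 + 0.06963 = 4.310 m·K/W
Q' = ΔT/ΣR = (84.4 °C − 5.69 °C)/4.310 = 18.3 W/m

Q' = 18.3 W/m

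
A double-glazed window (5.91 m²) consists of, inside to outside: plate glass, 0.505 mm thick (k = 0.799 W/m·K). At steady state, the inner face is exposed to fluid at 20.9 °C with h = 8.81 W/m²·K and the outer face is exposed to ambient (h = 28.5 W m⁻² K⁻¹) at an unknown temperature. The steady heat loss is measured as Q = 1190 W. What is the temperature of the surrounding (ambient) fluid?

Series resistances:
  R_conv,in = 1/(hA) = 1/(8.81·5.91) = 0.01921 K/W
  R_plate glass = L/(kA) = 5.05×10^-4/(0.799·5.91) = 1.069×10^-4 K/W
  R_conv,out = 1/(hA) = 1/(28.5·5.91) = 0.005937 K/W
ΣR = 0.02525 K/W
ΔT = Q·ΣR = 1190 × 0.02525 = 30.05 K
Heat flows outward, so T_out = T_in − ΔT = 20.9 − 30.05 = -9.15 °C

T_out = -9.15 °C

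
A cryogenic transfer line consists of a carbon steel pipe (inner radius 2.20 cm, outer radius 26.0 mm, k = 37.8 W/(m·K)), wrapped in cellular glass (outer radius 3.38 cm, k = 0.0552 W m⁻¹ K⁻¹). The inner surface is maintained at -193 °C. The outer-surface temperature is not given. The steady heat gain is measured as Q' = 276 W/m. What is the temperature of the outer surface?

Series resistances:
  R'_carbon steel = ln(0.0260/0.0220)/(2πk) = 0.1671/(2π·37.8) = 7.034×10^-4 m·K/W
  R'_cellular glass = ln(0.0338/0.0260)/(2πk) = 0.2624/(2π·0.0552) = 0.7565 m·K/W
ΣR = 0.7572 m·K/W
ΔT = Q'·ΣR = 276 × 0.7572 = 209.0 K
Heat flows inward, so T_out = T_in + ΔT = -193 + 209.0 = 16.0 °C

T_out = 16.0 °C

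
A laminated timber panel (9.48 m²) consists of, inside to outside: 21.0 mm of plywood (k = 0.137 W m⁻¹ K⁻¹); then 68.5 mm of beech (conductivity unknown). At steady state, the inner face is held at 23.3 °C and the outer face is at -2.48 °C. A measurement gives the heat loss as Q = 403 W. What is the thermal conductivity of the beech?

k = 0.151 W/m·K

ΣR = ΔT/Q = |23.3 − -2.48|/403 = 0.06397 K/W
Known resistances:
  R_plywood = L/(kA) = 0.0210/(0.137·9.48) = 0.01617 K/W
R_beech = ΣR − ΣR_known = 0.06397 − 0.01617 = 0.04780 K/W
L/(kA) = 0.04780 ⇒ k = 0.0685/(0.04780·9.48) = 0.151 W/m·K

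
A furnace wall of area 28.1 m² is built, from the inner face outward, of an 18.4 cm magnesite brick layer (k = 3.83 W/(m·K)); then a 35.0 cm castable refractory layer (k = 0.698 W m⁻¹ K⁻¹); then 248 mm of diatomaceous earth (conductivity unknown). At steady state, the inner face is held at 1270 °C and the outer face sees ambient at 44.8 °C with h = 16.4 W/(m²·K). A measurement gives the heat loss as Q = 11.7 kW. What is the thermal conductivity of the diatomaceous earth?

k = 0.106 W/m·K

ΣR = ΔT/Q = |1270 − 44.8|/11700 = 0.1047 K/W
Known resistances:
  R_magnesite brick = L/(kA) = 0.184/(3.83·28.1) = 0.001710 K/W
  R_castable refractory = L/(kA) = 0.350/(0.698·28.1) = 0.01784 K/W
  R_conv,out = 1/(hA) = 1/(16.4·28.1) = 0.002170 K/W
R_diatomaceous earth = ΣR − ΣR_known = 0.1047 − 0.02172 = 0.08298 K/W
L/(kA) = 0.08298 ⇒ k = 0.248/(0.08298·28.1) = 0.106 W/m·K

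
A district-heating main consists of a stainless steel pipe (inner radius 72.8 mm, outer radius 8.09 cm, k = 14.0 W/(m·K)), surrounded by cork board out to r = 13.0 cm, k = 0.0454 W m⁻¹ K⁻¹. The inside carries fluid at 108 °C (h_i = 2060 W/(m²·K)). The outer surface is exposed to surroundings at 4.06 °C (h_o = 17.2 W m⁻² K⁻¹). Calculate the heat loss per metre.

Q' = 59.9 W/m

Resistance network (inner→outer):
  R'_conv,in = 1/(2πr h) = 1/(2π·0.0728·2060) = 0.001061 m·K/W
  R'_stainless steel = ln(0.0809/0.0728)/(2πk) = 0.1055/(2π·14.0) = 0.001199 m·K/W
  R'_cork board = ln(0.130/0.0809)/(2πk) = 0.4743/(2π·0.0454) = 1.663 m·K/W
  R'_conv,out = 1/(2πr h) = 1/(2π·0.130·17.2) = 0.07118 m·K/W
ΣR = 0.001061 + 0.001199 + 1.663 + 0.07118 = 1.736 m·K/W
Q' = ΔT/ΣR = (108 °C − 4.06 °C)/1.736 = 59.9 W/m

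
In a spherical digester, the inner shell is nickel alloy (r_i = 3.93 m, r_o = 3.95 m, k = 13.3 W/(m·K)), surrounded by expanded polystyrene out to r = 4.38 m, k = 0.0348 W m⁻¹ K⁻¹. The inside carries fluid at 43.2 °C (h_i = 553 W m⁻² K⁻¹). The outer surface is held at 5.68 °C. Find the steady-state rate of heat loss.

Q = 660 W

Resistance network (inner→outer):
  R_conv,in = 1/(4πr²h) = 1/(4π·3.93²·553) = 9.317×10^-6 K/W
  R_nickel alloy = (1/3.93 − 1/3.95)/(4πk) = 0.001288/(4π·13.3) = 7.709×10^-6 K/W
  R_expanded polystyrene = (1/3.95 − 1/4.38)/(4πk) = 0.02485/(4π·0.0348) = 0.05683 K/W
ΣR = 9.317×10^-6 + 7.709×10^-6 + 0.05683 = 0.05685 K/W
Q = ΔT/ΣR = (43.2 °C − 5.68 °C)/0.05685 = 660 W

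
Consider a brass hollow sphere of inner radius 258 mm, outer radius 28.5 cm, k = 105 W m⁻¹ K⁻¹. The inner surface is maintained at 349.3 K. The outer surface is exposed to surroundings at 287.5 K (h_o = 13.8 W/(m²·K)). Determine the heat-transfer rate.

Q = 867 W

Series thermal resistances, inner to outer:
  R_brass = (1/0.258 − 1/0.285)/(4πk) = 0.3672/(4π·105) = 2.783×10^-4 K/W
  R_conv,out = 1/(4πr²h) = 1/(4π·0.285²·13.8) = 0.07099 K/W
ΣR = 2.783×10^-4 + 0.07099 = 0.07127 K/W
Q = ΔT/ΣR = (349.3 K − 287.5 K)/0.07127 = 867 W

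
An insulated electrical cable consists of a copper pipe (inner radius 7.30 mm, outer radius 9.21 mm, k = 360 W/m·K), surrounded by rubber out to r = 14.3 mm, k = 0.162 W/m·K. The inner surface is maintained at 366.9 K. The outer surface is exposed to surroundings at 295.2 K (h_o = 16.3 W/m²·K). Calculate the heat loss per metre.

Q' = 64.3 W/m

Resistance network (inner→outer):
  R'_copper = ln(0.00921/0.00730)/(2πk) = 0.2324/(2π·360) = 1.028×10^-4 m·K/W
  R'_rubber = ln(0.0143/0.00921)/(2πk) = 0.4400/(2π·0.162) = 0.4322 m·K/W
  R'_conv,out = 1/(2πr h) = 1/(2π·0.0143·16.3) = 0.6828 m·K/W
ΣR = 1.028×10^-4 + 0.4322 + 0.6828 = 1.115 m·K/W
Q' = ΔT/ΣR = (366.9 K − 295.2 K)/1.115 = 64.3 W/m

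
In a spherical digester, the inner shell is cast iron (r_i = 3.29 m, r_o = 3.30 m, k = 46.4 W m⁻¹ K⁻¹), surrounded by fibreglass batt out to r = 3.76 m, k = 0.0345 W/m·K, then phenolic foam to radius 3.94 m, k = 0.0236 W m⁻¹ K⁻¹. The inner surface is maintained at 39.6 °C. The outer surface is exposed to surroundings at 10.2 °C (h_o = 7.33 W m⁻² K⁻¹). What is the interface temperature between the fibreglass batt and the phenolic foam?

Resistance network (inner→outer):
  R_cast iron = (1/3.29 − 1/3.30)/(4πk) = 9.211×10^-4/(4π·46.4) = 1.580×10^-6 K/W
  R_fibreglass batt = (1/3.30 − 1/3.76)/(4πk) = 0.03707/(4π·0.0345) = 0.08551 K/W
  R_phenolic foam = (1/3.76 − 1/3.94)/(4πk) = 0.01215/(4π·0.0236) = 0.04097 K/W
  R_conv,out = 1/(4πr²h) = 1/(4π·3.94²·7.33) = 6.993×10^-4 K/W
ΣR = 1.580×10^-6 + 0.08551 + 0.04097 + 6.993×10^-4 = 0.1272 K/W
Q = ΔT/ΣR = (39.6 °C − 10.2 °C)/0.1272 = 231.1 W
From the inner boundary to the fibreglass batt/phenolic foam interface, ΣR_partial = 0.08551 K/W.
T_interface = T_in − Q·ΣR_partial = 39.6 °C − (231.1)(0.08551) = 19.8 °C

T = 19.8 °C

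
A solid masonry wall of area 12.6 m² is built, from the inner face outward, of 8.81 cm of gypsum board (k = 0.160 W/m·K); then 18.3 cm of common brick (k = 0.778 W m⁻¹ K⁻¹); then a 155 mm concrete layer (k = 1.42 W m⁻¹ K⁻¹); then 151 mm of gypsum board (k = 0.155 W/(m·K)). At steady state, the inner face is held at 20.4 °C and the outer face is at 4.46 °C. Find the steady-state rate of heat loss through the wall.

Q = 107 W

Resistance network (inner→outer):
  R_gypsum board = L/(kA) = 0.0881/(0.160·12.6) = 0.04370 K/W
  R_common brick = L/(kA) = 0.183/(0.778·12.6) = 0.01867 K/W
  R_concrete = L/(kA) = 0.155/(1.42·12.6) = 0.008663 K/W
  R_gypsum board = L/(kA) = 0.151/(0.155·12.6) = 0.07732 K/W
ΣR = 0.04370 + 0.01867 + 0.008663 + 0.07732 = 0.1484 K/W
Q = ΔT/ΣR = (20.4 °C − 4.46 °C)/0.1484 = 107 W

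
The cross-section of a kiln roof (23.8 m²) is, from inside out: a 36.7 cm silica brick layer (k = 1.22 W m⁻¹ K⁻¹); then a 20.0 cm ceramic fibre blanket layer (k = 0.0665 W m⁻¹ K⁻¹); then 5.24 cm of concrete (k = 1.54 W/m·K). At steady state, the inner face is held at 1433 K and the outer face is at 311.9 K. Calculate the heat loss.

Q = 7980 W

Series thermal resistances, inner to outer:
  R_silica brick = L/(kA) = 0.367/(1.22·23.8) = 0.01264 K/W
  R_ceramic fibre blanket = L/(kA) = 0.200/(0.0665·23.8) = 0.1264 K/W
  R_concrete = L/(kA) = 0.0524/(1.54·23.8) = 0.001430 K/W
ΣR = 0.01264 + 0.1264 + 0.001430 = 0.1405 K/W
Q = ΔT/ΣR = (1433 K − 311.9 K)/0.1405 = 7980 W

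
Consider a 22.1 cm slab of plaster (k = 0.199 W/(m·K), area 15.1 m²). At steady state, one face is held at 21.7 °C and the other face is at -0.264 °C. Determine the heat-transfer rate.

Q = kA·ΔT/L = 0.199 × 15.1 × |21.7 °C − -0.264 °C| / 0.221 = 299 W

Q = 299 W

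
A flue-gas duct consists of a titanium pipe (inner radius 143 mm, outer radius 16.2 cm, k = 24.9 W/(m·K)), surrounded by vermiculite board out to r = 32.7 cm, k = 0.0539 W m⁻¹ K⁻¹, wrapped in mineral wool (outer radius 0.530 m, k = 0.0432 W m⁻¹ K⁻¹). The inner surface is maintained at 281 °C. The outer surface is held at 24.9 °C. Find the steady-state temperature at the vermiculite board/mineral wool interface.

Resistance network (inner→outer):
  R'_titanium = ln(0.162/0.143)/(2πk) = 0.1248/(2π·24.9) = 7.974×10^-4 m·K/W
  R'_vermiculite board = ln(0.327/0.162)/(2πk) = 0.7024/(2π·0.0539) = 2.074 m·K/W
  R'_mineral wool = ln(0.530/0.327)/(2πk) = 0.4829/(2π·0.0432) = 1.779 m·K/W
ΣR = 7.974×10^-4 + 2.074 + 1.779 = 3.854 m·K/W
Q' = ΔT/ΣR = (281 °C − 24.9 °C)/3.854 = 66.45 W/m
From the inner boundary to the vermiculite board/mineral wool interface, ΣR_partial = 2.075 m·K/W.
T_interface = T_in − Q'·ΣR_partial = 281 °C − (66.45)(2.075) = 143 °C

T = 143 °C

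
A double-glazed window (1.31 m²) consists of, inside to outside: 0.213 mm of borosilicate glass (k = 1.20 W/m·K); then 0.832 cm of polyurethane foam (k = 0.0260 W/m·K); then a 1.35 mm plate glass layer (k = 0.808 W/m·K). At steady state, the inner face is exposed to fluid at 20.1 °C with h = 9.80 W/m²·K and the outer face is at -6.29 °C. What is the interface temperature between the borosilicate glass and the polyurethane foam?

T = 13.7 °C

Resistance network (inner→outer):
  R_conv,in = 1/(hA) = 1/(9.80·1.31) = 0.07789 K/W
  R_borosilicate glass = L/(kA) = 2.13×10^-4/(1.20·1.31) = 1.355×10^-4 K/W
  R_polyurethane foam = L/(kA) = 0.00832/(0.0260·1.31) = 0.2443 K/W
  R_plate glass = L/(kA) = 0.00135/(0.808·1.31) = 0.001275 K/W
ΣR = 0.07789 + 1.355×10^-4 + 0.2443 + 0.001275 = 0.3236 K/W
Q = ΔT/ΣR = (20.1 °C − -6.29 °C)/0.3236 = 81.55 W
From the inner boundary to the borosilicate glass/polyurethane foam interface, ΣR_partial = 0.07803 K/W.
T_interface = T_in − Q·ΣR_partial = 20.1 °C − (81.55)(0.07803) = 13.7 °C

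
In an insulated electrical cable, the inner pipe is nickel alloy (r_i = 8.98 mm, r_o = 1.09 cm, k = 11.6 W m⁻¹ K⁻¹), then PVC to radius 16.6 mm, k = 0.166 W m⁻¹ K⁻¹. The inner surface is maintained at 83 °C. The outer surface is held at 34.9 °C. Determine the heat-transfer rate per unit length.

Q' = 118 W/m

Series thermal resistances, inner to outer:
  R'_nickel alloy = ln(0.0109/0.00898)/(2πk) = 0.1938/(2π·11.6) = 0.002658 m·K/W
  R'_PVC = ln(0.0166/0.0109)/(2πk) = 0.4206/(2π·0.166) = 0.4033 m·K/W
ΣR = 0.002658 + 0.4033 = 0.4060 m·K/W
Q' = ΔT/ΣR = (83 °C − 34.9 °C)/0.4060 = 118 W/m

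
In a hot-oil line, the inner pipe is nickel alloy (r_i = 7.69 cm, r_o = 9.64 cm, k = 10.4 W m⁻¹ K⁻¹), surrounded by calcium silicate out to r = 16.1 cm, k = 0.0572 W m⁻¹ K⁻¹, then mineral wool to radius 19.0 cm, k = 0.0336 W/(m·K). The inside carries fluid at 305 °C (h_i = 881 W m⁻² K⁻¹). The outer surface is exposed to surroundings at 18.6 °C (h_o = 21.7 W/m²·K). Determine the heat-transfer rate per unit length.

Resistance network (inner→outer):
  R'_conv,in = 1/(2πr h) = 1/(2π·0.0769·881) = 0.002349 m·K/W
  R'_nickel alloy = ln(0.0964/0.0769)/(2πk) = 0.2260/(2π·10.4) = 0.003459 m·K/W
  R'_calcium silicate = ln(0.161/0.0964)/(2πk) = 0.5129/(2π·0.0572) = 1.427 m·K/W
  R'_mineral wool = ln(0.190/0.161)/(2πk) = 0.1656/(2π·0.0336) = 0.7845 m·K/W
  R'_conv,out = 1/(2πr h) = 1/(2π·0.190·21.7) = 0.03860 m·K/W
ΣR = 0.002349 + 0.003459 + 1.427 + 0.7845 + 0.03860 = 2.256 m·K/W
Q' = ΔT/ΣR = (305 °C − 18.6 °C)/2.256 = 127 W/m

Q' = 127 W/m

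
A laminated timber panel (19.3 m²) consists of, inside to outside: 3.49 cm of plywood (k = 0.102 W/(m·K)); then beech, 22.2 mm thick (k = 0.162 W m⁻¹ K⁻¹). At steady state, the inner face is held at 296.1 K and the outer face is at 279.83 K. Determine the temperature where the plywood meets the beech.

T = 284.5 K

Treat each layer as a resistance in series:
  R_plywood = L/(kA) = 0.0349/(0.102·19.3) = 0.01773 K/W
  R_beech = L/(kA) = 0.0222/(0.162·19.3) = 0.007100 K/W
ΣR = 0.01773 + 0.007100 = 0.02483 K/W
Q = ΔT/ΣR = (296.1 K − 279.83 K)/0.02483 = 655.3 W
From the inner boundary to the plywood/beech interface, ΣR_partial = 0.01773 K/W.
T_interface = T_in − Q·ΣR_partial = 296.1 K − (655.3)(0.01773) = 284.5 K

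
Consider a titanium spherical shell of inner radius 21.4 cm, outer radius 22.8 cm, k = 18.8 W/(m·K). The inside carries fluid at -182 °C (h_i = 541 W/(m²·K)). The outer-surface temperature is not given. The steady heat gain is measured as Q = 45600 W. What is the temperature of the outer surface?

Sum the resistances:
  R_conv,in = 1/(4πr²h) = 1/(4π·0.214²·541) = 0.003212 K/W
  R_titanium = (1/0.214 − 1/0.228)/(4πk) = 0.2869/(4π·18.8) = 0.001215 K/W
ΣR = 0.004426 K/W
ΔT = Q·ΣR = 45600 × 0.004426 = 201.8 K
Heat flows inward, so T_out = T_in + ΔT = -182 + 201.8 = 19.8 °C

T_out = 19.8 °C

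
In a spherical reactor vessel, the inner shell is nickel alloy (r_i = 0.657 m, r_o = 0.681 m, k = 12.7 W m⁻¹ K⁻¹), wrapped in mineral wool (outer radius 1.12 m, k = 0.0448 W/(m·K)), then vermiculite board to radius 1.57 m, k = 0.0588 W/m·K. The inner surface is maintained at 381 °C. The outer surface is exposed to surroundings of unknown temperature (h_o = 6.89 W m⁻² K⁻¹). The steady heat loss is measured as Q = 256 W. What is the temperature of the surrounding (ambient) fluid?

T_out = 29.3 °C

Sum the resistances:
  R_nickel alloy = (1/0.657 − 1/0.681)/(4πk) = 0.05364/(4π·12.7) = 3.361×10^-4 K/W
  R_mineral wool = (1/0.681 − 1/1.12)/(4πk) = 0.5756/(4π·0.0448) = 1.022 K/W
  R_vermiculite board = (1/1.12 − 1/1.57)/(4πk) = 0.2559/(4π·0.0588) = 0.3463 K/W
  R_conv,out = 1/(4πr²h) = 1/(4π·1.57²·6.89) = 0.004686 K/W
ΣR = 1.374 K/W
ΔT = Q·ΣR = 256 × 1.374 = 351.7 K
Heat flows outward, so T_out = T_in − ΔT = 381 − 351.7 = 29.3 °C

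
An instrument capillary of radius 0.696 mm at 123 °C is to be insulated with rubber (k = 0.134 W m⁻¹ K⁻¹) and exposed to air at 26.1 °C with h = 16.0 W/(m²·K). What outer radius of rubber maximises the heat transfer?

r_cr = 0.838 cm

For a cylinder, r_cr = k_ins/h = 0.134/16.0 = 0.00838 m = 0.838 cm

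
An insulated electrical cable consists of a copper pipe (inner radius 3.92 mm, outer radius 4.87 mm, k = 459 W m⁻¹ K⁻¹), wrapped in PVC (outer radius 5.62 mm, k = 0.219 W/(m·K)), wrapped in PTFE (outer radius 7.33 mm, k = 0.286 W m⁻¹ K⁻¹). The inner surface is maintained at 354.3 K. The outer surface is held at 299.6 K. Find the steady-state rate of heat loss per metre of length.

Q' = 217 W/m

Series thermal resistances, inner to outer:
  R'_copper = ln(0.00487/0.00392)/(2πk) = 0.2170/(2π·459) = 7.524×10^-5 m·K/W
  R'_PVC = ln(0.00562/0.00487)/(2πk) = 0.1432/(2π·0.219) = 0.1041 m·K/W
  R'_PTFE = ln(0.00733/0.00562)/(2πk) = 0.2656/(2π·0.286) = 0.1478 m·K/W
ΣR = 7.524×10^-5 + 0.1041 + 0.1478 = 0.2520 m·K/W
Q' = ΔT/ΣR = (354.3 K − 299.6 K)/0.2520 = 217 W/m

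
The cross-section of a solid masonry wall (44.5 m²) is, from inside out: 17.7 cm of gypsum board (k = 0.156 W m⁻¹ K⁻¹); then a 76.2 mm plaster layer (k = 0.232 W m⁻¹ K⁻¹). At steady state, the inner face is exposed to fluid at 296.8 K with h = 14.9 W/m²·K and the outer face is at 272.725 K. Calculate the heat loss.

Q = 700 W

Series thermal resistances, inner to outer:
  R_conv,in = 1/(hA) = 1/(14.9·44.5) = 0.001508 K/W
  R_gypsum board = L/(kA) = 0.177/(0.156·44.5) = 0.02550 K/W
  R_plaster = L/(kA) = 0.0762/(0.232·44.5) = 0.007381 K/W
ΣR = 0.001508 + 0.02550 + 0.007381 = 0.03439 K/W
Q = ΔT/ΣR = (296.8 K − 272.725 K)/0.03439 = 700 W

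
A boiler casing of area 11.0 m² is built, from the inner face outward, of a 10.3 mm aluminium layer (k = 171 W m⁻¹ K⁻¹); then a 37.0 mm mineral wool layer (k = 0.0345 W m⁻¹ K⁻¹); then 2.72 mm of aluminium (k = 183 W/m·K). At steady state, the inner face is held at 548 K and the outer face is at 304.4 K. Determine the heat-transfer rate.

Q = 2.50 kW

Series thermal resistances, inner to outer:
  R_aluminium = L/(kA) = 0.0103/(171·11.0) = 5.476×10^-6 K/W
  R_mineral wool = L/(kA) = 0.0370/(0.0345·11.0) = 0.09750 K/W
  R_aluminium = L/(kA) = 0.00272/(183·11.0) = 1.351×10^-6 K/W
ΣR = 5.476×10^-6 + 0.09750 + 1.351×10^-6 = 0.09751 K/W
Q = ΔT/ΣR = (548 K − 304.4 K)/0.09751 = 2500 W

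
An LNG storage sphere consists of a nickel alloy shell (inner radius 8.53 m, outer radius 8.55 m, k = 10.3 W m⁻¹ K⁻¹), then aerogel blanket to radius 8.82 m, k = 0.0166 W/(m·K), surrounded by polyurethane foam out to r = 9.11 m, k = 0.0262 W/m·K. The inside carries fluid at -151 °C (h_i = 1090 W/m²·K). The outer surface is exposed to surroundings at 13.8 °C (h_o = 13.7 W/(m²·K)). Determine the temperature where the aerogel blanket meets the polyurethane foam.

Series thermal resistances, inner to outer:
  R_conv,in = 1/(4πr²h) = 1/(4π·8.53²·1090) = 1.003×10^-6 K/W
  R_nickel alloy = (1/8.53 − 1/8.55)/(4πk) = 2.742×10^-4/(4π·10.3) = 2.119×10^-6 K/W
  R_aerogel blanket = (1/8.55 − 1/8.82)/(4πk) = 0.003580/(4π·0.0166) = 0.01716 K/W
  R_polyurethane foam = (1/8.82 − 1/9.11)/(4πk) = 0.003609/(4π·0.0262) = 0.01096 K/W
  R_conv,out = 1/(4πr²h) = 1/(4π·9.11²·13.7) = 6.999×10^-5 K/W
ΣR = 1.003×10^-6 + 2.119×10^-6 + 0.01716 + 0.01096 + 6.999×10^-5 = 0.02819 K/W
Q = ΔT/ΣR = (-151 °C − 13.8 °C)/0.02819 = -5846 W
From the inner boundary to the aerogel blanket/polyurethane foam interface, ΣR_partial = 0.01716 K/W.
T_interface = T_in − Q·ΣR_partial = -151 °C − (-5846)(0.01716) = -50.7 °C

T = -50.7 °C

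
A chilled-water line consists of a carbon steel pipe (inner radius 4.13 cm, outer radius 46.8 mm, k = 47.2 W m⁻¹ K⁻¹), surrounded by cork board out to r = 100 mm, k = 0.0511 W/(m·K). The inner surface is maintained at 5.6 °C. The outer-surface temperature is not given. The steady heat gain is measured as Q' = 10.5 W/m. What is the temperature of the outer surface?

T_out = 30.4 °C

Sum the resistances:
  R'_carbon steel = ln(0.0468/0.0413)/(2πk) = 0.1250/(2π·47.2) = 4.216×10^-4 m·K/W
  R'_cork board = ln(0.100/0.0468)/(2πk) = 0.7593/(2π·0.0511) = 2.365 m·K/W
ΣR = 2.365 m·K/W
ΔT = Q'·ΣR = 10.5 × 2.365 = 24.83 K
Heat flows inward, so T_out = T_in + ΔT = 5.6 + 24.83 = 30.4 °C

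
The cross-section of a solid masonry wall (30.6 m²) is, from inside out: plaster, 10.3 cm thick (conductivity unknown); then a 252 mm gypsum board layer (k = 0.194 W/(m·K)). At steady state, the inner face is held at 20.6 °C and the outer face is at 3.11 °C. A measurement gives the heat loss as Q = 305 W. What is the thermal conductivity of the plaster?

ΣR = ΔT/Q = |20.6 − 3.11|/305 = 0.05734 K/W
Known resistances:
  R_gypsum board = L/(kA) = 0.252/(0.194·30.6) = 0.04245 K/W
R_plaster = ΣR − ΣR_known = 0.05734 − 0.04245 = 0.01489 K/W
L/(kA) = 0.01489 ⇒ k = 0.103/(0.01489·30.6) = 0.226 W/m·K

k = 0.226 W/m·K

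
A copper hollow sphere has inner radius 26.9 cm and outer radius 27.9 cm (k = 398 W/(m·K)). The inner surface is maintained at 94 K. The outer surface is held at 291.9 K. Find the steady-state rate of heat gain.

Q = 7.43×10^6 W

Q = 4πk·ΔT/(1/r₁ − 1/r₂) = 4π × 398 × 197.9 / (1/0.269 − 1/0.279) = 7.43×10^6 W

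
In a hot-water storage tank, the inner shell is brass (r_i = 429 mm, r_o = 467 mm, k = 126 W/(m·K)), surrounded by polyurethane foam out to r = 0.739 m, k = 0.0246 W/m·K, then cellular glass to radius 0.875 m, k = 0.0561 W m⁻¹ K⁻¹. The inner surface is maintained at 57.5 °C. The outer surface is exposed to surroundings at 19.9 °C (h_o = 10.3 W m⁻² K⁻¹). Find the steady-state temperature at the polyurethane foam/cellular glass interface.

T = 24.0 °C

Resistance network (inner→outer):
  R_brass = (1/0.429 − 1/0.467)/(4πk) = 0.1897/(4π·126) = 1.198×10^-4 K/W
  R_polyurethane foam = (1/0.467 − 1/0.739)/(4πk) = 0.7881/(4π·0.0246) = 2.550 K/W
  R_cellular glass = (1/0.739 − 1/0.875)/(4πk) = 0.2103/(4π·0.0561) = 0.2983 K/W
  R_conv,out = 1/(4πr²h) = 1/(4π·0.875²·10.3) = 0.01009 K/W
ΣR = 1.198×10^-4 + 2.550 + 0.2983 + 0.01009 = 2.859 K/W
Q = ΔT/ΣR = (57.5 °C − 19.9 °C)/2.859 = 13.15 W
From the inner boundary to the polyurethane foam/cellular glass interface, ΣR_partial = 2.550 K/W.
T_interface = T_in − Q·ΣR_partial = 57.5 °C − (13.15)(2.550) = 24.0 °C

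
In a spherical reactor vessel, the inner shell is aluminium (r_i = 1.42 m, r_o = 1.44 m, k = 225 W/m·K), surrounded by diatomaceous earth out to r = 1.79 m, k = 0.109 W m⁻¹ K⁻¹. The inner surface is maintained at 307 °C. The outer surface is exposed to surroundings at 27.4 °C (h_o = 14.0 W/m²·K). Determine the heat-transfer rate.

Series thermal resistances, inner to outer:
  R_aluminium = (1/1.42 − 1/1.44)/(4πk) = 0.009781/(4π·225) = 3.459×10^-6 K/W
  R_diatomaceous earth = (1/1.44 − 1/1.79)/(4πk) = 0.1358/(4π·0.109) = 0.09913 K/W
  R_conv,out = 1/(4πr²h) = 1/(4π·1.79²·14.0) = 0.001774 K/W
ΣR = 3.459×10^-6 + 0.09913 + 0.001774 = 0.1009 K/W
Q = ΔT/ΣR = (307 °C − 27.4 °C)/0.1009 = 2770 W

Q = 2.77 kW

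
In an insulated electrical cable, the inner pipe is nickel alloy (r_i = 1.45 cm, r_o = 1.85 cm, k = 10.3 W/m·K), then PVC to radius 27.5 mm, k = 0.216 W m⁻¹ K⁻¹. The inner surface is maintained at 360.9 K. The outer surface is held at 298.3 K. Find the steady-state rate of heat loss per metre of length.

Q' = 212 W/m

Treat each layer as a resistance in series:
  R'_nickel alloy = ln(0.0185/0.0145)/(2πk) = 0.2436/(2π·10.3) = 0.003764 m·K/W
  R'_PVC = ln(0.0275/0.0185)/(2πk) = 0.3964/(2π·0.216) = 0.2921 m·K/W
ΣR = 0.003764 + 0.2921 = 0.2959 m·K/W
Q' = ΔT/ΣR = (360.9 K − 298.3 K)/0.2959 = 212 W/m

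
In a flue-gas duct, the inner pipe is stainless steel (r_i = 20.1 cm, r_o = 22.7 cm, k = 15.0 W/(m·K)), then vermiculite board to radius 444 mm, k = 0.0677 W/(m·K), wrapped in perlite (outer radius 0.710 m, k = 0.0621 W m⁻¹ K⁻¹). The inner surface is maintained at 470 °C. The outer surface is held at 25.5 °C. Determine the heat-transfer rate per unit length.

Q' = 160 W/m

Treat each layer as a resistance in series:
  R'_stainless steel = ln(0.227/0.201)/(2πk) = 0.1216/(2π·15.0) = 0.001291 m·K/W
  R'_vermiculite board = ln(0.444/0.227)/(2πk) = 0.6709/(2π·0.0677) = 1.577 m·K/W
  R'_perlite = ln(0.710/0.444)/(2πk) = 0.4694/(2π·0.0621) = 1.203 m·K/W
ΣR = 0.001291 + 1.577 + 1.203 = 2.781 m·K/W
Q' = ΔT/ΣR = (470 °C − 25.5 °C)/2.781 = 160 W/m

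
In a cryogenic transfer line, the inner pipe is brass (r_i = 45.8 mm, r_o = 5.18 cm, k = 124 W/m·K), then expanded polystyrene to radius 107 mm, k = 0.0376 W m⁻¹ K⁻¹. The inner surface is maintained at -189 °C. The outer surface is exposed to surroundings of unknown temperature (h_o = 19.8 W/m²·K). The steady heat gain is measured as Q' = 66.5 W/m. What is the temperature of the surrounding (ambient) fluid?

T_out = 20.2 °C

Series resistances:
  R'_brass = ln(0.0518/0.0458)/(2πk) = 0.1231/(2π·124) = 1.580×10^-4 m·K/W
  R'_expanded polystyrene = ln(0.107/0.0518)/(2πk) = 0.7254/(2π·0.0376) = 3.071 m·K/W
  R'_conv,out = 1/(2πr h) = 1/(2π·0.107·19.8) = 0.07512 m·K/W
ΣR = 3.146 m·K/W
ΔT = Q'·ΣR = 66.5 × 3.146 = 209.2 K
Heat flows inward, so T_out = T_in + ΔT = -189 + 209.2 = 20.2 °C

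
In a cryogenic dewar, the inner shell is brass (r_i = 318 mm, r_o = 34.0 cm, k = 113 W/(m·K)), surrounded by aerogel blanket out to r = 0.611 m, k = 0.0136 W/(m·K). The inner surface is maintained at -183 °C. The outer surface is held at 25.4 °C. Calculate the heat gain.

Q = 27.3 W

Resistance network (inner→outer):
  R_brass = (1/0.318 − 1/0.340)/(4πk) = 0.2035/(4π·113) = 1.433×10^-4 K/W
  R_aerogel blanket = (1/0.340 − 1/0.611)/(4πk) = 1.305/(4π·0.0136) = 7.633 K/W
ΣR = 1.433×10^-4 + 7.633 = 7.633 K/W
Q = ΔT/ΣR = (-183 °C − 25.4 °C)/7.633 = -27.3 W
(Negative Q ⇒ heat flows inward; heat gain = 27.3 W.)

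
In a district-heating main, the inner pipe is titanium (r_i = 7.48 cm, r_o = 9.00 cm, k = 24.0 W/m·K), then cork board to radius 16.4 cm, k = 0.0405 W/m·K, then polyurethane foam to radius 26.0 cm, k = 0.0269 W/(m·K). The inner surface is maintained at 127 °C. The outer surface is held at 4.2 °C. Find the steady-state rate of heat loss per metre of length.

Q' = 24.1 W/m

Series thermal resistances, inner to outer:
  R'_titanium = ln(0.0900/0.0748)/(2πk) = 0.1850/(2π·24.0) = 0.001227 m·K/W
  R'_cork board = ln(0.164/0.0900)/(2πk) = 0.6001/(2π·0.0405) = 2.358 m·K/W
  R'_polyurethane foam = ln(0.260/0.164)/(2πk) = 0.4608/(2π·0.0269) = 2.726 m·K/W
ΣR = 0.001227 + 2.358 + 2.726 = 5.085 m·K/W
Q' = ΔT/ΣR = (127 °C − 4.2 °C)/5.085 = 24.1 W/m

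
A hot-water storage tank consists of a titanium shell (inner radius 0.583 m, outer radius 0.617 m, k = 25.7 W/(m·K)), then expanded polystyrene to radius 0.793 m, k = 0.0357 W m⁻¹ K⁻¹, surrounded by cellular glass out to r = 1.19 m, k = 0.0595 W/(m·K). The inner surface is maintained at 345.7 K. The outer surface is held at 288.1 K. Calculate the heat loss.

Q = 42.2 W

Treat each layer as a resistance in series:
  R_titanium = (1/0.583 − 1/0.617)/(4πk) = 0.09452/(4π·25.7) = 2.927×10^-4 K/W
  R_expanded polystyrene = (1/0.617 − 1/0.793)/(4πk) = 0.3597/(4π·0.0357) = 0.8018 K/W
  R_cellular glass = (1/0.793 − 1/1.19)/(4πk) = 0.4207/(4π·0.0595) = 0.5627 K/W
ΣR = 2.927×10^-4 + 0.8018 + 0.5627 = 1.365 K/W
Q = ΔT/ΣR = (345.7 K − 288.1 K)/1.365 = 42.2 W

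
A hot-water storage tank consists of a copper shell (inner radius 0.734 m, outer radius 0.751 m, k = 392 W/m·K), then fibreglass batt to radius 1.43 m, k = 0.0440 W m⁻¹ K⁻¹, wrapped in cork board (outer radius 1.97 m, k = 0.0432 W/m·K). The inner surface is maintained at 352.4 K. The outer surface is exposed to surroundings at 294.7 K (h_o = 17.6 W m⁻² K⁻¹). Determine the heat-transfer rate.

Resistance network (inner→outer):
  R_copper = (1/0.734 − 1/0.751)/(4πk) = 0.03084/(4π·392) = 6.261×10^-6 K/W
  R_fibreglass batt = (1/0.751 − 1/1.43)/(4πk) = 0.6323/(4π·0.0440) = 1.143 K/W
  R_cork board = (1/1.43 − 1/1.97)/(4πk) = 0.1917/(4π·0.0432) = 0.3531 K/W
  R_conv,out = 1/(4πr²h) = 1/(4π·1.97²·17.6) = 0.001165 K/W
ΣR = 6.261×10^-6 + 1.143 + 0.3531 + 0.001165 = 1.497 K/W
Q = ΔT/ΣR = (352.4 K − 294.7 K)/1.497 = 38.5 W

Q = 38.5 W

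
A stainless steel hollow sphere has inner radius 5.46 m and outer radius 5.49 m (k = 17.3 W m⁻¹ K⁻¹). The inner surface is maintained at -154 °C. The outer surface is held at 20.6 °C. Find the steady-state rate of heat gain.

Q = 37900 kW

Q = 4πk·ΔT/(1/r₁ − 1/r₂) = 4π × 17.3 × 174.6 / (1/5.46 − 1/5.49) = 3.79×10^7 W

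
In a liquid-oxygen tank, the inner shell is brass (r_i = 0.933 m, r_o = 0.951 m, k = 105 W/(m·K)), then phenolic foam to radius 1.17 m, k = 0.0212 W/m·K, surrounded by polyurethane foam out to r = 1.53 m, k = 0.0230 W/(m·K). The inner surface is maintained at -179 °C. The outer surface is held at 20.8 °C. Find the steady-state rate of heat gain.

Q = 139 W

Series thermal resistances, inner to outer:
  R_brass = (1/0.933 − 1/0.951)/(4πk) = 0.02029/(4π·105) = 1.537×10^-5 K/W
  R_phenolic foam = (1/0.951 − 1/1.17)/(4πk) = 0.1968/(4π·0.0212) = 0.7388 K/W
  R_polyurethane foam = (1/1.17 − 1/1.53)/(4πk) = 0.2011/(4π·0.0230) = 0.6958 K/W
ΣR = 1.537×10^-5 + 0.7388 + 0.6958 = 1.435 K/W
Q = ΔT/ΣR = (-179 °C − 20.8 °C)/1.435 = -139 W
(Negative Q ⇒ heat flows inward; heat gain = 139 W.)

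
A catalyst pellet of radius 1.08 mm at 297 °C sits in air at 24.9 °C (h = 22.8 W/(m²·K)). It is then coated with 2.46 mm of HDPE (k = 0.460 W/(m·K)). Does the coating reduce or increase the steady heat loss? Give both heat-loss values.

increases: 0.0909 → 0.698 W

Critical radius for a sphere: r_cr = 2k/h = 0.0404 m = 4.04 cm.
Outer radius after coating: r₂ = 0.00108 + 0.00246 = 0.00354 m.
Since r₁ < r_cr and r₂ ≤ r_cr, the coating moves toward the maximum at r_cr — heat loss rises.
Bare: R = 1/(4πr₁²h) = 2992 K/W; Q = 272.1/2992 = 0.0909 W.
Coated: R = R_cond + R_conv = 389.8 K/W; Q = 272.1/389.8 = 0.698 W.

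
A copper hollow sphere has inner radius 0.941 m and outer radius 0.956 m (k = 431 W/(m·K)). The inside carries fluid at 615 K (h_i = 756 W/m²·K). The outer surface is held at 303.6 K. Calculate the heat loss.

Series thermal resistances, inner to outer:
  R_conv,in = 1/(4πr²h) = 1/(4π·0.941²·756) = 1.189×10^-4 K/W
  R_copper = (1/0.941 − 1/0.956)/(4πk) = 0.01667/(4π·431) = 3.079×10^-6 K/W
ΣR = 1.189×10^-4 + 3.079×10^-6 = 1.220×10^-4 K/W
Q = ΔT/ΣR = (615 K − 303.6 K)/1.220×10^-4 = 2.55×10^6 W

Q = 2550 kW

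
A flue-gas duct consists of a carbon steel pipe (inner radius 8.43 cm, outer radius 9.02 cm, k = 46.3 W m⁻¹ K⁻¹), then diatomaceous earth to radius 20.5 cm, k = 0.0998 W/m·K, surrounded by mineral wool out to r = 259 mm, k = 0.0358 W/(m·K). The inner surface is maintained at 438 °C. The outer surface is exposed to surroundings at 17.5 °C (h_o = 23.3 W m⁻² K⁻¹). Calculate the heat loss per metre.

Q' = 177 W/m

Series thermal resistances, inner to outer:
  R'_carbon steel = ln(0.0902/0.0843)/(2πk) = 0.06765/(2π·46.3) = 2.325×10^-4 m·K/W
  R'_diatomaceous earth = ln(0.205/0.0902)/(2πk) = 0.8210/(2π·0.0998) = 1.309 m·K/W
  R'_mineral wool = ln(0.259/0.205)/(2πk) = 0.2338/(2π·0.0358) = 1.039 m·K/W
  R'_conv,out = 1/(2πr h) = 1/(2π·0.259·23.3) = 0.02637 m·K/W
ΣR = 2.325×10^-4 + 1.309 + 1.039 + 0.02637 = 2.375 m·K/W
Q' = ΔT/ΣR = (438 °C − 17.5 °C)/2.375 = 177 W/m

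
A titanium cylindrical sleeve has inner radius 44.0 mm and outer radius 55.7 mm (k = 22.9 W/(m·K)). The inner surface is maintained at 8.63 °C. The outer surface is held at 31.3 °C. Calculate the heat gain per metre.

Q' = 2πk·ΔT/ln(r₂/r₁) = 2π × 22.9 × 22.67 / ln(0.0557/0.0440) = 13800 W/m

Q' = 13800 W/m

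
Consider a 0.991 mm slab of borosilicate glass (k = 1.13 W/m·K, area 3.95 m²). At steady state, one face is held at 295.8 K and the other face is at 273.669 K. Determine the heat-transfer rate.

Q = 99.7 kW

Q = kA·ΔT/L = 1.13 × 3.95 × |295.8 K − 273.669 K| / 9.91×10^-4 = 99700 W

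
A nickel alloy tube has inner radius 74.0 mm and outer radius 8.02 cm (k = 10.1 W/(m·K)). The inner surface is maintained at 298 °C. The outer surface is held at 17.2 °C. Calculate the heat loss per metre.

Q' = 2πk·ΔT/ln(r₂/r₁) = 2π × 10.1 × 280.8 / ln(0.0802/0.0740) = 2.21×10^5 W/m

Q' = 221 kW/m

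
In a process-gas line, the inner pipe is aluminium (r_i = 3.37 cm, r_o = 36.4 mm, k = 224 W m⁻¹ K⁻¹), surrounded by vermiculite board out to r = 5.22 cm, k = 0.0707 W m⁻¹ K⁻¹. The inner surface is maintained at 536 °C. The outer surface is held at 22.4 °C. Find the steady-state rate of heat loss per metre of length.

Treat each layer as a resistance in series:
  R'_aluminium = ln(0.0364/0.0337)/(2πk) = 0.07707/(2π·224) = 5.476×10^-5 m·K/W
  R'_vermiculite board = ln(0.0522/0.0364)/(2πk) = 0.3605/(2π·0.0707) = 0.8116 m·K/W
ΣR = 5.476×10^-5 + 0.8116 = 0.8117 m·K/W
Q' = ΔT/ΣR = (536 °C − 22.4 °C)/0.8117 = 633 W/m

Q' = 633 W/m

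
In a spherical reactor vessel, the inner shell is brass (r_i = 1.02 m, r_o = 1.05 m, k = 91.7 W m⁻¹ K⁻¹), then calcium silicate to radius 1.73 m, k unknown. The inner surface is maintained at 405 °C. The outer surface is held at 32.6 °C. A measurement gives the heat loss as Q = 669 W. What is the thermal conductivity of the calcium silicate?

ΣR = ΔT/Q = |405 − 32.6|/669 = 0.5567 K/W
Known resistances:
  R_brass = (1/1.02 − 1/1.05)/(4πk) = 0.02801/(4π·91.7) = 2.431×10^-5 K/W
R_calcium silicate = ΣR − ΣR_known = 0.5567 − 2.431×10^-5 = 0.5567 K/W
(1/r₁−1/r₂)/(4πk) = 0.5567 ⇒ k = 0.3743/(4π·0.5567) = 0.0535 W/m·K

k = 0.0535 W/m·K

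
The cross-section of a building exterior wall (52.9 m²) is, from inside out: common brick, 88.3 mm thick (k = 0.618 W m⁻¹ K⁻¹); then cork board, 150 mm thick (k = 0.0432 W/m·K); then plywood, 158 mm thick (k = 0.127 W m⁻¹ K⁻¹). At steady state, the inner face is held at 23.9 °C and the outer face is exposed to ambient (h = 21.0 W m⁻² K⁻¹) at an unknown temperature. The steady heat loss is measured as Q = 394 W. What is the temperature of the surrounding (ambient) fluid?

Series resistances:
  R_common brick = L/(kA) = 0.0883/(0.618·52.9) = 0.002701 K/W
  R_cork board = L/(kA) = 0.150/(0.0432·52.9) = 0.06564 K/W
  R_plywood = L/(kA) = 0.158/(0.127·52.9) = 0.02352 K/W
  R_conv,out = 1/(hA) = 1/(21.0·52.9) = 9.002×10^-4 K/W
ΣR = 0.09276 K/W
ΔT = Q·ΣR = 394 × 0.09276 = 36.55 K
Heat flows outward, so T_out = T_in − ΔT = 23.9 − 36.55 = -12.6 °C

T_out = -12.6 °C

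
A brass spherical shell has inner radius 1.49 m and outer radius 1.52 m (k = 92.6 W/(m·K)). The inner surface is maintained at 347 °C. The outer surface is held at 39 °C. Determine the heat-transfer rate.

Q = 27100 kW

Q = 4πk·ΔT/(1/r₁ − 1/r₂) = 4π × 92.6 × 308 / (1/1.49 − 1/1.52) = 2.71×10^7 W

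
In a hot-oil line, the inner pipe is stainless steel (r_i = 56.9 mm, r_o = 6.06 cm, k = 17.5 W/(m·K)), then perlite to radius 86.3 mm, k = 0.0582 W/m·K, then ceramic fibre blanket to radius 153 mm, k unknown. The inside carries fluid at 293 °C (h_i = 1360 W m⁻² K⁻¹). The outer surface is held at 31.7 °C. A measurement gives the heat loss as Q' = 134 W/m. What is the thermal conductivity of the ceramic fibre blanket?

ΣR = ΔT/Q' = |293 − 31.7|/134 = 1.950 m·K/W
Known resistances:
  R'_conv,in = 1/(2πr h) = 1/(2π·0.0569·1360) = 0.002057 m·K/W
  R'_stainless steel = ln(0.0606/0.0569)/(2πk) = 0.06300/(2π·17.5) = 5.730×10^-4 m·K/W
  R'_perlite = ln(0.0863/0.0606)/(2πk) = 0.3535/(2π·0.0582) = 0.9668 m·K/W
R_ceramic fibre blanket = ΣR − ΣR_known = 1.950 − 0.9694 = 0.9806 m·K/W
ln(r₂/r₁)/(2πk) = 0.9806 ⇒ k = 0.5726/(2π·0.9806) = 0.0929 W/m·K

k = 0.0929 W/m·K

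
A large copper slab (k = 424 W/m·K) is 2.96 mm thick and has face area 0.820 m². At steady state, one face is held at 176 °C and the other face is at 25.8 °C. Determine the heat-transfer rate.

Q = kA·ΔT/L = 424 × 0.820 × |176 °C − 25.8 °C| / 0.00296 = 1.76×10^7 W

Q = 17600 kW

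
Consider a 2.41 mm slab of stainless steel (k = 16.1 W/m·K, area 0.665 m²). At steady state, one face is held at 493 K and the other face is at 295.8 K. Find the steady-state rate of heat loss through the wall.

Q = 876 kW

Q = kA·ΔT/L = 16.1 × 0.665 × |493 K − 295.8 K| / 0.00241 = 8.76×10^5 W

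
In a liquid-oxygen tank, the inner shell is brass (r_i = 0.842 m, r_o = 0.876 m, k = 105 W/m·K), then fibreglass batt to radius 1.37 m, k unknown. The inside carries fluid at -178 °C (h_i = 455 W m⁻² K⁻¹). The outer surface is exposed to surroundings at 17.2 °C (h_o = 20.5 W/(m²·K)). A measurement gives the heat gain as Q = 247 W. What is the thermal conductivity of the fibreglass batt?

k = 0.0416 W/m·K

ΣR = ΔT/Q = |-178 − 17.2|/247 = 0.7903 K/W
Known resistances:
  R_conv,in = 1/(4πr²h) = 1/(4π·0.842²·455) = 2.467×10^-4 K/W
  R_brass = (1/0.842 − 1/0.876)/(4πk) = 0.04610/(4π·105) = 3.494×10^-5 K/W
  R_conv,out = 1/(4πr²h) = 1/(4π·1.37²·20.5) = 0.002068 K/W
R_fibreglass batt = ΣR − ΣR_known = 0.7903 − 0.002350 = 0.7880 K/W
(1/r₁−1/r₂)/(4πk) = 0.7880 ⇒ k = 0.4116/(4π·0.7880) = 0.0416 W/m·K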